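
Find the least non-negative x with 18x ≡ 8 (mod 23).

3

18⁻¹ ≡ 9 (mod 23) because 18·9 = 162 = 7·23 + 1.
So x ≡ 9·8 = 72 ≡ 3 (mod 23).
Check: 18·3 = 54 = 2·23 + 8.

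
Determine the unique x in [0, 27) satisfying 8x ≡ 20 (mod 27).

The inverse of 8 mod 27 is 17 (since 8·17 = 136 ≡ 1).
So x ≡ 17·20 = 340 ≡ 16 (mod 27).
Check: 8·16 = 128 = 4·27 + 20.

16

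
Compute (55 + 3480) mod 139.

3480 mod 139 = 5 (since 25·139 = 3475).
(55 + 5) mod 139 = 60.

60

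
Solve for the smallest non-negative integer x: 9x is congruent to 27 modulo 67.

The inverse of 9 mod 67 is 15 (since 9·15 = 135 ≡ 1).
Multiplying both sides by 15: x ≡ 15·27 = 405 ≡ 3 (mod 67).

3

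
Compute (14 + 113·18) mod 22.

113·18 = 2034.
Dividing 2034 by 22 gives quotient 92 and remainder 10.
(14 + 10) mod 22 = 2.

2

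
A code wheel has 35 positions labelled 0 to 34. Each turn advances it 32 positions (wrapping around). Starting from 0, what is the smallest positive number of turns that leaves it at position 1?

23

32·23 = 736 = 21·35 + 1, so 32⁻¹ ≡ 23 (mod 35).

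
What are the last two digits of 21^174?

By repeated squaring mod 100: 21^1≡21, 21^2≡41, 21^4≡81, 21^8≡61, 21^16≡21, 21^32≡41, 21^64≡81, 21^128≡61.
Since 174 = 2 + 4 + 8 + 32 + 128 in binary, 21^174 ≡ 41·81·61·41·61 ≡ 81 (mod 100).

81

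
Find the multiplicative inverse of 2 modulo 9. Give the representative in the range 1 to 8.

5

9 = 4·2 + 1
2 = 2·1 + 0
Back-substituting gives 2·5 ≡ 1 (mod 9).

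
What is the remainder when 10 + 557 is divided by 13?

557 mod 13 = 11 (since 42·13 = 546).
(10 + 11) mod 13 = 8.

8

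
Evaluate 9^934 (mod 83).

49

By repeated squaring mod 83: 9^1≡9, 9^2≡81, 9^4≡4, 9^8≡16, 9^16≡7, 9^32≡49, 9^64≡77, 9^128≡36, 9^256≡51, 9^512≡28.
Since 934 = 2 + 4 + 32 + 128 + 256 + 512 in binary, 9^934 ≡ 81·4·49·36·51·28 ≡ 49 (mod 83).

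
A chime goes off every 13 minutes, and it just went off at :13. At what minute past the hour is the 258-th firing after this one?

7

258·13 = 3354.
3354 − 55·60 = 54, so 3354 ≡ 54 (mod 60).
(13 + 54) mod 60 = 7.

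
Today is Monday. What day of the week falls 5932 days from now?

5932 = 847·7 + 3, so 5932 mod 7 = 3.
Monday + 3 days → Thursday.

Thursday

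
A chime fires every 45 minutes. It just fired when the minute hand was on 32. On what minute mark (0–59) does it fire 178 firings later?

2

178·45 = 8010.
8010 mod 60 = 30 (since 133·60 = 7980).
(32 + 30) mod 60 = 2.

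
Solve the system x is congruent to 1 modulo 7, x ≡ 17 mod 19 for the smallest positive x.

36

Since 19·3 ≡ 1 (mod 7), take x = 17 + 19·((1−17)·3 mod 7) = 17 + 19·1 = 36.
Check: 36 mod 7 = 1, 36 mod 19 = 17.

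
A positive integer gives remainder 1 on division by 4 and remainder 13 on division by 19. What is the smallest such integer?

13

x ≡ 1 (mod 4) gives x ∈ {1, 5, 9, 13}.
The first of these with x mod 19 = 13 is 13.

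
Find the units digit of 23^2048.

Last digits of 3^n: 3, 9, 7, 1 (period 4).
2048 mod 4 = 0, so the last digit matches 3^4 = 1.

1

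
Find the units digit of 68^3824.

The units digit of 68^n cycles with period 4: 8, 4, 2, 6, …
3824 mod 4 = 0, so the last digit matches 8^4 = 6.

6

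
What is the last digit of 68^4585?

8

Last digits of 8^n: 8, 4, 2, 6 (period 4).
4585 mod 4 = 1, so the last digit matches 8^1 = 8.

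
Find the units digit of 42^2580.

Powers of 2 mod 10 repeat with period 4: 2, 4, 8, 6.
2580 leaves remainder 0 on division by 4, so 42^2580 ends in 6.

6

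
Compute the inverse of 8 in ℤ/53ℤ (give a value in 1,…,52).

20

53 = 6·8 + 5
8 = 1·5 + 3
5 = 1·3 + 2
3 = 1·2 + 1
2 = 2·1 + 0
Back-substituting gives 8·20 ≡ 1 (mod 53).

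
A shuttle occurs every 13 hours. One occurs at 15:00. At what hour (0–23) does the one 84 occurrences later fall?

3

84·13 = 1092.
1092 = 45·24 + 12, so 1092 mod 24 = 12.
(15 + 12) mod 24 = 3.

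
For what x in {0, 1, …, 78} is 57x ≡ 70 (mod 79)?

The inverse of 57 mod 79 is 61 (since 57·61 = 3477 ≡ 1).
So x ≡ 61·70 = 4270 ≡ 4 (mod 79).

4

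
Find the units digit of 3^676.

The units digit of 3^n cycles with period 4: 3, 9, 7, 1, …
676 mod 4 = 0, so the last digit matches 3^4 = 1.

1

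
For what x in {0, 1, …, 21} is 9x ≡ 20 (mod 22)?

12

9⁻¹ ≡ 5 (mod 22) because 9·5 = 45 = 2·22 + 1.
So x ≡ 5·20 = 100 ≡ 12 (mod 22).
Check: 9·12 = 108 = 4·22 + 20.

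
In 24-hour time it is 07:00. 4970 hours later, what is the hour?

4970 mod 24 = 2 (since 207·24 = 4968).
(7 + 2) mod 24 = 9.

9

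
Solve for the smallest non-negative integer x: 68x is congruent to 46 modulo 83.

8

68⁻¹ ≡ 11 (mod 83) because 68·11 = 748 = 9·83 + 1.
Multiplying both sides by 11: x ≡ 11·46 = 506 ≡ 8 (mod 83).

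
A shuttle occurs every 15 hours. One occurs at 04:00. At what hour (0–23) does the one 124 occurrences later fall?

124·15 = 1860.
1860 mod 24 = 12 (since 77·24 = 1848).
(4 + 12) mod 24 = 16.

16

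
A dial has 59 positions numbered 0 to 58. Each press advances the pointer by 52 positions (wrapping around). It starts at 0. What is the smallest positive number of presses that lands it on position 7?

58

52⁻¹ ≡ 42 (mod 59) because 52·42 = 2184 = 37·59 + 1.
So x ≡ 42·7 = 294 ≡ 58 (mod 59).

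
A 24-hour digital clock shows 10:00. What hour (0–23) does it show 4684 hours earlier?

6

Dividing 4684 by 24 gives quotient 195 and remainder 4.
(10 − 4) mod 24 = 6.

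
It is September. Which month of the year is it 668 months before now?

January

668 − 55·12 = 8, so 668 ≡ 8 (mod 12).
September − 8 months → January.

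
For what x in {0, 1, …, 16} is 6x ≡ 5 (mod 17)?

6⁻¹ ≡ 3 (mod 17) because 6·3 = 18 = 1·17 + 1.
Multiplying both sides by 3: x ≡ 3·5 = 15 ≡ 15 (mod 17).

15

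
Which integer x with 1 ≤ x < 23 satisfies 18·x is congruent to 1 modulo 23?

9

18·9 = 162 = 7·23 + 1, so 18⁻¹ ≡ 9 (mod 23).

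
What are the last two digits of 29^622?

Successive squares of 29 mod 100: 29^1≡29, 29^2≡41, 29^4≡81, 29^8≡61, 29^16≡21, 29^32≡41, 29^64≡81, 29^128≡61, 29^256≡21, 29^512≡41.
622 = 2 + 4 + 8 + 32 + 64 + 512, so 29^622 ≡ 41·81·61·41·81·41 ≡ 41 (mod 100).

41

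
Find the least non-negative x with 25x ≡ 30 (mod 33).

21

25⁻¹ ≡ 4 (mod 33) because 25·4 = 100 = 3·33 + 1.
So x ≡ 4·30 = 120 ≡ 21 (mod 33).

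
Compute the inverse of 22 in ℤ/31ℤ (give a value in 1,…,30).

22·24 = 528 = 17·31 + 1, so 22⁻¹ ≡ 24 (mod 31).

24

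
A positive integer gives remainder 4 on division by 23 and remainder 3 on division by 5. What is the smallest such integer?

x ≡ 3 (mod 5) gives x ∈ {3, 8, 13, 18, 23, 28, 33, 38, …}.
The first of these with x mod 23 = 4 is 73.

73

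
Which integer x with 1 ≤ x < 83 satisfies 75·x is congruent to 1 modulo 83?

83 = 1·75 + 8
75 = 9·8 + 3
8 = 2·3 + 2
3 = 1·2 + 1
2 = 2·1 + 0
Back-substituting gives 75·31 ≡ 1 (mod 83).

31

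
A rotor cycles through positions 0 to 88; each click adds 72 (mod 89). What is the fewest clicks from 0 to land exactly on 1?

68

72·68 = 4896 = 55·89 + 1, so 72⁻¹ ≡ 68 (mod 89).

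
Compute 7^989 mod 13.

11

Successive squares of 7 mod 13: 7^1≡7, 7^2≡10, 7^4≡9, 7^8≡3, 7^16≡9, 7^32≡3, 7^64≡9, 7^128≡3, 7^256≡9, 7^512≡3.
989 = 1 + 4 + 8 + 16 + 64 + 128 + 256 + 512, so 7^989 ≡ 7·9·3·9·9·3·9·3 ≡ 11 (mod 13).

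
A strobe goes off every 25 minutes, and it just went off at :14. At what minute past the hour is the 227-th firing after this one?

227·25 = 5675.
5675 mod 60 = 35 (since 94·60 = 5640).
(14 + 35) mod 60 = 49.

49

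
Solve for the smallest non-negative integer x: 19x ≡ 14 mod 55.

The inverse of 19 mod 55 is 29 (since 19·29 = 551 ≡ 1).
Multiplying both sides by 29: x ≡ 29·14 = 406 ≡ 21 (mod 55).

21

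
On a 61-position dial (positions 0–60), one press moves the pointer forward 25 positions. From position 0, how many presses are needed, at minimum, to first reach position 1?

25·22 = 550 = 9·61 + 1, so 25⁻¹ ≡ 22 (mod 61).

22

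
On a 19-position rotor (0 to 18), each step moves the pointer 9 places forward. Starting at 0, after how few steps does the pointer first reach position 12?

The inverse of 9 mod 19 is 17 (since 9·17 = 153 ≡ 1).
Multiplying both sides by 17: x ≡ 17·12 = 204 ≡ 14 (mod 19).
Check: 9·14 = 126 = 6·19 + 12.

14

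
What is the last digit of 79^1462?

1

Powers of 9 mod 10 repeat with period 2: 9, 1.
1462 leaves remainder 0 on division by 2, so 79^1462 ends in 1.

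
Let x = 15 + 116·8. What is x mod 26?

7

116·8 = 928.
Dividing 928 by 26 gives quotient 35 and remainder 18.
(15 + 18) mod 26 = 7.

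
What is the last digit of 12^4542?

4

Last digits of 2^n: 2, 4, 8, 6 (period 4).
4542 mod 4 = 2, so the last digit matches 2^2 = 4.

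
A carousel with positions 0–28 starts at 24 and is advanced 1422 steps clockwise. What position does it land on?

25

1422 − 49·29 = 1, so 1422 ≡ 1 (mod 29).
(24 + 1) mod 29 = 25.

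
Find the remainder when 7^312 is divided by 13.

1

Square-and-reduce mod 13: 7^1≡7, 7^2≡10, 7^4≡9, 7^8≡3, 7^16≡9, 7^32≡3, 7^64≡9, 7^128≡3, 7^256≡9.
312 = 8 + 16 + 32 + 256, so 7^312 ≡ 3·9·3·9 ≡ 1 (mod 13).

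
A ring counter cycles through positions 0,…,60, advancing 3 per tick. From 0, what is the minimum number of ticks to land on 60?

The inverse of 3 mod 61 is 41 (since 3·41 = 123 ≡ 1).
So x ≡ 41·60 = 2460 ≡ 20 (mod 61).

20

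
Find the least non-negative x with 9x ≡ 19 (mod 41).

34

9⁻¹ ≡ 32 (mod 41) because 9·32 = 288 = 7·41 + 1.
Multiplying both sides by 32: x ≡ 32·19 = 608 ≡ 34 (mod 41).
Check: 9·34 = 306 = 7·41 + 19.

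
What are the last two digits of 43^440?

Square-and-reduce mod 100: 43^1≡43, 43^2≡49, 43^4≡1, 43^8≡1, 43^16≡1, 43^32≡1, 43^64≡1, 43^128≡1, 43^256≡1.
440 = 8 + 16 + 32 + 128 + 256, so 43^440 ≡ 1·1·1·1·1 ≡ 1 (mod 100).

01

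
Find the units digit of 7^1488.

1

Powers of 7 mod 10 repeat with period 4: 7, 9, 3, 1.
1488 mod 4 = 0, so the last digit matches 7^4 = 1.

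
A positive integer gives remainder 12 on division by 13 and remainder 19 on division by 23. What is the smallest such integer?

272

x ≡ 12 (mod 13) gives x ∈ {12, 25, 38, 51, 64, 77, 90, 103, …}.
The first of these with x mod 23 = 19 is 272.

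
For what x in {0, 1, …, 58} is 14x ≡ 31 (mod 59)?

57

14⁻¹ ≡ 38 (mod 59) because 14·38 = 532 = 9·59 + 1.
So x ≡ 38·31 = 1178 ≡ 57 (mod 59).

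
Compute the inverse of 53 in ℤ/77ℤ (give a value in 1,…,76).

53·16 = 848 = 11·77 + 1, so 53⁻¹ ≡ 16 (mod 77).

16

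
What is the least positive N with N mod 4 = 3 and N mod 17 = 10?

x ≡ 3 (mod 4) gives x ∈ {3, 7, 11, 15, 19, 23, 27}.
The first of these with x mod 17 = 10 is 27.

27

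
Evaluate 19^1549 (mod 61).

36

Successive squares of 19 mod 61: 19^1≡19, 19^2≡56, 19^4≡25, 19^8≡15, 19^16≡42, 19^32≡56, 19^64≡25, 19^128≡15, 19^256≡42, 19^512≡56, 19^1024≡25.
Since 1549 = 1 + 4 + 8 + 512 + 1024 in binary, 19^1549 ≡ 19·25·15·56·25 ≡ 36 (mod 61).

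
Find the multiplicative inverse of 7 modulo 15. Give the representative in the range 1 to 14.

13

7·13 = 91 = 6·15 + 1, so 7⁻¹ ≡ 13 (mod 15).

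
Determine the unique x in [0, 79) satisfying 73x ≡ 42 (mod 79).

72

73⁻¹ ≡ 13 (mod 79) because 73·13 = 949 = 12·79 + 1.
So x ≡ 13·42 = 546 ≡ 72 (mod 79).
Check: 73·72 = 5256 = 66·79 + 42.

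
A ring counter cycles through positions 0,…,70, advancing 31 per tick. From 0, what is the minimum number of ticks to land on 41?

54

31⁻¹ ≡ 55 (mod 71) because 31·55 = 1705 = 24·71 + 1.
Multiplying both sides by 55: x ≡ 55·41 = 2255 ≡ 54 (mod 71).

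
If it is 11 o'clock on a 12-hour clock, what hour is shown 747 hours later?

747 − 62·12 = 3, so 747 ≡ 3 (mod 12).
11 + 3 → 2 on a 12-hour dial.

2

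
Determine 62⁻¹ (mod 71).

71 = 1·62 + 9
62 = 6·9 + 8
9 = 1·8 + 1
8 = 8·1 + 0
Back-substituting gives 62·63 ≡ 1 (mod 71).

63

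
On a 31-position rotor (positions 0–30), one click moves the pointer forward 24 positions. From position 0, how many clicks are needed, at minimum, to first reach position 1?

24·22 = 528 = 17·31 + 1, so 24⁻¹ ≡ 22 (mod 31).

22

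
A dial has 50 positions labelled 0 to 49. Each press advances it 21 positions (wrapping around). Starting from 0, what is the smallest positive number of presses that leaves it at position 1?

50 = 2·21 + 8
21 = 2·8 + 5
8 = 1·5 + 3
5 = 1·3 + 2
3 = 1·2 + 1
2 = 2·1 + 0
Back-substituting gives 21·31 ≡ 1 (mod 50).

31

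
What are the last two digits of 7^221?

07

Successive squares of 7 mod 100: 7^1≡7, 7^2≡49, 7^4≡1, 7^8≡1, 7^16≡1, 7^32≡1, 7^64≡1, 7^128≡1.
Since 221 = 1 + 4 + 8 + 16 + 64 + 128 in binary, 7^221 ≡ 7·1·1·1·1·1 ≡ 7 (mod 100).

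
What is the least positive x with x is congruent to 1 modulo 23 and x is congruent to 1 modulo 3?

x ≡ 1 (mod 3) gives x ∈ {1}.
The first of these with x mod 23 = 1 is 1.

1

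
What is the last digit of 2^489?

2

Last digits of 2^n: 2, 4, 8, 6 (period 4).
489 mod 4 = 1, so the last digit matches 2^1 = 2.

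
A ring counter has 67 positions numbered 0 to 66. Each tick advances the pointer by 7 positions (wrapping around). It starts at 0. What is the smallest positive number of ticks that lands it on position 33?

7⁻¹ ≡ 48 (mod 67) because 7·48 = 336 = 5·67 + 1.
Multiplying both sides by 48: x ≡ 48·33 = 1584 ≡ 43 (mod 67).
Check: 7·43 = 301 = 4·67 + 33.

43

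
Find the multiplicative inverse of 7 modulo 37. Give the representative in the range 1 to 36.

16

37 = 5·7 + 2
7 = 3·2 + 1
2 = 2·1 + 0
Back-substituting gives 7·16 ≡ 1 (mod 37).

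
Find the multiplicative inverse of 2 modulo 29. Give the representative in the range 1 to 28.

15

29 = 14·2 + 1
2 = 2·1 + 0
Back-substituting gives 2·15 ≡ 1 (mod 29).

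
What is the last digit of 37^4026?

9

Last digits of 7^n: 7, 9, 3, 1 (period 4).
4026 mod 4 = 2, so the last digit matches 7^2 = 9.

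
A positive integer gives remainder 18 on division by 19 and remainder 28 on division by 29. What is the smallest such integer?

Since 29·2 ≡ 1 (mod 19), take x = 28 + 29·((18−28)·2 mod 19) = 28 + 29·18 = 550.
Check: 550 mod 19 = 18, 550 mod 29 = 28.

550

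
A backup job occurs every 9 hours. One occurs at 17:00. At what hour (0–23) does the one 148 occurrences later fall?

5

148·9 = 1332.
1332 = 55·24 + 12, so 1332 mod 24 = 12.
(17 + 12) mod 24 = 5.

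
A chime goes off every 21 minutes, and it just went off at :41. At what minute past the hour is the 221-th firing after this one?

221·21 = 4641.
Dividing 4641 by 60 gives quotient 77 and remainder 21.
(41 + 21) mod 60 = 2.

2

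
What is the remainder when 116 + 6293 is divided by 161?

130

6293 − 39·161 = 14, so 6293 ≡ 14 (mod 161).
(116 + 14) mod 161 = 130.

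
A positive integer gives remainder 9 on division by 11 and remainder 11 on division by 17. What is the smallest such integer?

130

x ≡ 9 (mod 11) gives x ∈ {9, 20, 31, 42, 53, 64, 75, 86, …}.
The first of these with x mod 17 = 11 is 130.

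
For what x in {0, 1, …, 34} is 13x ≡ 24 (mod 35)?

The inverse of 13 mod 35 is 27 (since 13·27 = 351 ≡ 1).
So x ≡ 27·24 = 648 ≡ 18 (mod 35).
Check: 13·18 = 234 = 6·35 + 24.

18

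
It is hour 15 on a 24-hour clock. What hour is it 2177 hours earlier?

2177 mod 24 = 17 (since 90·24 = 2160).
(15 − 17) mod 24 = 22.

22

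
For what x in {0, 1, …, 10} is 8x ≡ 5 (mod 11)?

8⁻¹ ≡ 7 (mod 11) because 8·7 = 56 = 5·11 + 1.
So x ≡ 7·5 = 35 ≡ 2 (mod 11).

2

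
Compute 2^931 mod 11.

2

Square-and-reduce mod 11: 2^1≡2, 2^2≡4, 2^4≡5, 2^8≡3, 2^16≡9, 2^32≡4, 2^64≡5, 2^128≡3, 2^256≡9, 2^512≡4.
Since 931 = 1 + 2 + 32 + 128 + 256 + 512 in binary, 2^931 ≡ 2·4·4·3·9·4 ≡ 2 (mod 11).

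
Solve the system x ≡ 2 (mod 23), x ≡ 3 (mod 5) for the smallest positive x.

48

Since 5·14 ≡ 1 (mod 23), take x = 3 + 5·((2−3)·14 mod 23) = 3 + 5·9 = 48.
Check: 48 mod 23 = 2, 48 mod 5 = 3.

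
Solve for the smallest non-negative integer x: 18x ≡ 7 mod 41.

30

18⁻¹ ≡ 16 (mod 41) because 18·16 = 288 = 7·41 + 1.
Multiplying both sides by 16: x ≡ 16·7 = 112 ≡ 30 (mod 41).
Check: 18·30 = 540 = 13·41 + 7.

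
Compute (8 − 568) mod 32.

16

568 − 17·32 = 24, so 568 ≡ 24 (mod 32).
(8 − 24) mod 32 = 16.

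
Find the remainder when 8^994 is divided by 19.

11

By repeated squaring mod 19: 8^1≡8, 8^2≡7, 8^4≡11, 8^8≡7, 8^16≡11, 8^32≡7, 8^64≡11, 8^128≡7, 8^256≡11, 8^512≡7.
994 = 2 + 32 + 64 + 128 + 256 + 512, so 8^994 ≡ 7·7·11·7·11·7 ≡ 11 (mod 19).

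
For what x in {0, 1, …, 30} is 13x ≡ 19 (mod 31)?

The inverse of 13 mod 31 is 12 (since 13·12 = 156 ≡ 1).
So x ≡ 12·19 = 228 ≡ 11 (mod 31).

11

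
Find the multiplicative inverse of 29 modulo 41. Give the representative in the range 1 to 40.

17

41 = 1·29 + 12
29 = 2·12 + 5
12 = 2·5 + 2
5 = 2·2 + 1
2 = 2·1 + 0
Back-substituting gives 29·17 ≡ 1 (mod 41).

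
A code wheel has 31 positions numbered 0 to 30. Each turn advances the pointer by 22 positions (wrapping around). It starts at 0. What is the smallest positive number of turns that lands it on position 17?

5

22⁻¹ ≡ 24 (mod 31) because 22·24 = 528 = 17·31 + 1.
Multiplying both sides by 24: x ≡ 24·17 = 408 ≡ 5 (mod 31).
Check: 22·5 = 110 = 3·31 + 17.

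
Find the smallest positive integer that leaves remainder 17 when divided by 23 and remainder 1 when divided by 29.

Since 29·4 ≡ 1 (mod 23), take x = 1 + 29·((17−1)·4 mod 23) = 1 + 29·18 = 523.
Check: 523 mod 23 = 17, 523 mod 29 = 1.

523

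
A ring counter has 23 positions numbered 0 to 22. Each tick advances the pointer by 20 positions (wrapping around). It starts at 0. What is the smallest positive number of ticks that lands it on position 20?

1

The inverse of 20 mod 23 is 15 (since 20·15 = 300 ≡ 1).
Multiplying both sides by 15: x ≡ 15·20 = 300 ≡ 1 (mod 23).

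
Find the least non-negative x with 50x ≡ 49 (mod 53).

The inverse of 50 mod 53 is 35 (since 50·35 = 1750 ≡ 1).
So x ≡ 35·49 = 1715 ≡ 19 (mod 53).

19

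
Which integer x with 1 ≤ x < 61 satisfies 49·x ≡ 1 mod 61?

5

61 = 1·49 + 12
49 = 4·12 + 1
12 = 12·1 + 0
Back-substituting gives 49·5 ≡ 1 (mod 61).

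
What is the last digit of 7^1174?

9

Powers of 7 mod 10 repeat with period 4: 7, 9, 3, 1.
1174 leaves remainder 2 on division by 4, so 7^1174 ends in 9.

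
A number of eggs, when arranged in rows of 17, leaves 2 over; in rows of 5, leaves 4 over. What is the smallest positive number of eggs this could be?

19

x ≡ 4 (mod 5) gives x ∈ {4, 9, 14, 19}.
The first of these with x mod 17 = 2 is 19.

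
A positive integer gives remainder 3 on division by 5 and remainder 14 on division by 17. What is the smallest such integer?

Since 17·3 ≡ 1 (mod 5), take x = 14 + 17·((3−14)·3 mod 5) = 14 + 17·2 = 48.
Check: 48 mod 5 = 3, 48 mod 17 = 14.

48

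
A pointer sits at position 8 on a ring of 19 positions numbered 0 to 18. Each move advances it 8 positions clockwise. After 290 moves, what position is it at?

10

290·8 = 2320.
2320 = 122·19 + 2, so 2320 mod 19 = 2.
(8 + 2) mod 19 = 10.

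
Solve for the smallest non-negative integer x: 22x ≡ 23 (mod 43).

22⁻¹ ≡ 2 (mod 43) because 22·2 = 44 = 1·43 + 1.
So x ≡ 2·23 = 46 ≡ 3 (mod 43).
Check: 22·3 = 66 = 1·43 + 23.

3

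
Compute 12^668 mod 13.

By repeated squaring mod 13: 12^1≡12, 12^2≡1, 12^4≡1, 12^8≡1, 12^16≡1, 12^32≡1, 12^64≡1, 12^128≡1, 12^256≡1, 12^512≡1.
668 = 4 + 8 + 16 + 128 + 512, so 12^668 ≡ 1·1·1·1·1 ≡ 1 (mod 13).

1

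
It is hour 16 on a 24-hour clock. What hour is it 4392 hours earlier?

4392 mod 24 = 0 (since 183·24 = 4392).
(16 − 0) mod 24 = 16.

16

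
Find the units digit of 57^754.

9

The units digit of 57^n cycles with period 4: 7, 9, 3, 1, …
754 mod 4 = 2, so the last digit matches 7^2 = 9.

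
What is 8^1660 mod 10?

The units digit of 8^n cycles with period 4: 8, 4, 2, 6, …
1660 mod 4 = 0, so the last digit matches 8^4 = 6.

6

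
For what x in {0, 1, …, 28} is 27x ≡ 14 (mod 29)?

22

27⁻¹ ≡ 14 (mod 29) because 27·14 = 378 = 13·29 + 1.
Multiplying both sides by 14: x ≡ 14·14 = 196 ≡ 22 (mod 29).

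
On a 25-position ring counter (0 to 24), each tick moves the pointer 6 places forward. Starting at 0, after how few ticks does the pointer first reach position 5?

5

The inverse of 6 mod 25 is 21 (since 6·21 = 126 ≡ 1).
So x ≡ 21·5 = 105 ≡ 5 (mod 25).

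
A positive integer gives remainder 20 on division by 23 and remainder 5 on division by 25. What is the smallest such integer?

480

x ≡ 20 (mod 23) gives x ∈ {20, 43, 66, 89, 112, 135, 158, 181, …}.
The first of these with x mod 25 = 5 is 480.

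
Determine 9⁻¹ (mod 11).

5

11 = 1·9 + 2
9 = 4·2 + 1
2 = 2·1 + 0
Back-substituting gives 9·5 ≡ 1 (mod 11).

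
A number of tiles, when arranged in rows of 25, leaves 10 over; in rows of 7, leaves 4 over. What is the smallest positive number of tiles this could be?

60

x ≡ 4 (mod 7) gives x ∈ {4, 11, 18, 25, 32, 39, 46, 53, …}.
The first of these with x mod 25 = 10 is 60.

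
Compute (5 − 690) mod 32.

19

690 = 21·32 + 18, so 690 mod 32 = 18.
(5 − 18) mod 32 = 19.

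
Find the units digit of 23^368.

1

Last digits of 3^n: 3, 9, 7, 1 (period 4).
368 mod 4 = 0, so the last digit matches 3^4 = 1.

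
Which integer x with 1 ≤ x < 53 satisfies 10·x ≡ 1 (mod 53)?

10·16 = 160 = 3·53 + 1, so 10⁻¹ ≡ 16 (mod 53).

16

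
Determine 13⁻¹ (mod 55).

17

55 = 4·13 + 3
13 = 4·3 + 1
3 = 3·1 + 0
Back-substituting gives 13·17 ≡ 1 (mod 55).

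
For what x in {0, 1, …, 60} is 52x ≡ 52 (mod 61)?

The inverse of 52 mod 61 is 27 (since 52·27 = 1404 ≡ 1).
So x ≡ 27·52 = 1404 ≡ 1 (mod 61).
Check: 52·1 = 52 = 0·61 + 52.

1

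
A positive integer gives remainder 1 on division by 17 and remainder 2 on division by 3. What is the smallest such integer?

x ≡ 2 (mod 3) gives x ∈ {2, 5, 8, 11, 14, 17, 20, 23, …}.
The first of these with x mod 17 = 1 is 35.

35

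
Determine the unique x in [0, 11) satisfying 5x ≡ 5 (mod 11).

The inverse of 5 mod 11 is 9 (since 5·9 = 45 ≡ 1).
So x ≡ 9·5 = 45 ≡ 1 (mod 11).
Check: 5·1 = 5 = 0·11 + 5.

1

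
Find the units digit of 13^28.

Last digits of 3^n: 3, 9, 7, 1 (period 4).
28 leaves remainder 0 on division by 4, so 13^28 ends in 1.

1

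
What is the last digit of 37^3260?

1

Powers of 7 mod 10 repeat with period 4: 7, 9, 3, 1.
3260 mod 4 = 0, so the last digit matches 7^4 = 1.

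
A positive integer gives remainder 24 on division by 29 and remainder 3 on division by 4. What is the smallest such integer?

111

x ≡ 3 (mod 4) gives x ∈ {3, 7, 11, 15, 19, 23, 27, 31, …}.
The first of these with x mod 29 = 24 is 111.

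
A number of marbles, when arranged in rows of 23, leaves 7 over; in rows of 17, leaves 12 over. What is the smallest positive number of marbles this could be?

352

x ≡ 12 (mod 17) gives x ∈ {12, 29, 46, 63, 80, 97, 114, 131, …}.
The first of these with x mod 23 = 7 is 352.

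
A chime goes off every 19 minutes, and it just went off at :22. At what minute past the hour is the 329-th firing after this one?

33

329·19 = 6251.
Dividing 6251 by 60 gives quotient 104 and remainder 11.
(22 + 11) mod 60 = 33.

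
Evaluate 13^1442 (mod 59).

26

Successive squares of 13 mod 59: 13^1≡13, 13^2≡51, 13^4≡5, 13^8≡25, 13^16≡35, 13^32≡45, 13^64≡19, 13^128≡7, 13^256≡49, 13^512≡41, 13^1024≡29.
1442 = 2 + 32 + 128 + 256 + 1024, so 13^1442 ≡ 51·45·7·49·29 ≡ 26 (mod 59).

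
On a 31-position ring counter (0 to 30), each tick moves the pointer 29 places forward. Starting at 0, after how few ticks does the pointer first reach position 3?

29⁻¹ ≡ 15 (mod 31) because 29·15 = 435 = 14·31 + 1.
So x ≡ 15·3 = 45 ≡ 14 (mod 31).
Check: 29·14 = 406 = 13·31 + 3.

14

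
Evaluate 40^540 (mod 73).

Square-and-reduce mod 73: 40^1≡40, 40^2≡67, 40^4≡36, 40^8≡55, 40^16≡32, 40^32≡2, 40^64≡4, 40^128≡16, 40^256≡37, 40^512≡55.
Since 540 = 4 + 8 + 16 + 512 in binary, 40^540 ≡ 36·55·32·55 ≡ 72 (mod 73).

72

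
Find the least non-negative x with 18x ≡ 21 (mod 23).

The inverse of 18 mod 23 is 9 (since 18·9 = 162 ≡ 1).
So x ≡ 9·21 = 189 ≡ 5 (mod 23).
Check: 18·5 = 90 = 3·23 + 21.

5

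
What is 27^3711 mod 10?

3

Last digits of 7^n: 7, 9, 3, 1 (period 4).
3711 mod 4 = 3, so the last digit matches 7^3 = 3.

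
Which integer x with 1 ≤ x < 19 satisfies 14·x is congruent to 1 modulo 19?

19 = 1·14 + 5
14 = 2·5 + 4
5 = 1·4 + 1
4 = 4·1 + 0
Back-substituting gives 14·15 ≡ 1 (mod 19).

15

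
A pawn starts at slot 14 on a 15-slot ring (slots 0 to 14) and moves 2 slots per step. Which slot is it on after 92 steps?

3

92·2 = 184.
Dividing 184 by 15 gives quotient 12 and remainder 4.
(14 + 4) mod 15 = 3.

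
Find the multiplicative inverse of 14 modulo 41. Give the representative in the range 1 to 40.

41 = 2·14 + 13
14 = 1·13 + 1
13 = 13·1 + 0
Back-substituting gives 14·3 ≡ 1 (mod 41).

3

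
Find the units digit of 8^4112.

Last digits of 8^n: 8, 4, 2, 6 (period 4).
4112 leaves remainder 0 on division by 4, so 8^4112 ends in 6.

6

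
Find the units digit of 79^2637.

9

Last digits of 9^n: 9, 1 (period 2).
2637 mod 2 = 1, so the last digit matches 9^1 = 9.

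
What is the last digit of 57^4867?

3

Last digits of 7^n: 7, 9, 3, 1 (period 4).
4867 mod 4 = 3, so the last digit matches 7^3 = 3.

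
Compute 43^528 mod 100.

Successive squares of 43 mod 100: 43^1≡43, 43^2≡49, 43^4≡1, 43^8≡1, 43^16≡1, 43^32≡1, 43^64≡1, 43^128≡1, 43^256≡1, 43^512≡1.
528 = 16 + 512, so 43^528 ≡ 1·1 ≡ 1 (mod 100).

1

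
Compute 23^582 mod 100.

29

By repeated squaring mod 100: 23^1≡23, 23^2≡29, 23^4≡41, 23^8≡81, 23^16≡61, 23^32≡21, 23^64≡41, 23^128≡81, 23^256≡61, 23^512≡21.
Since 582 = 2 + 4 + 64 + 512 in binary, 23^582 ≡ 29·41·41·21 ≡ 29 (mod 100).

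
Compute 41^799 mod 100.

By repeated squaring mod 100: 41^1≡41, 41^2≡81, 41^4≡61, 41^8≡21, 41^16≡41, 41^32≡81, 41^64≡61, 41^128≡21, 41^256≡41, 41^512≡81.
799 = 1 + 2 + 4 + 8 + 16 + 256 + 512, so 41^799 ≡ 41·81·61·21·41·41·81 ≡ 61 (mod 100).

61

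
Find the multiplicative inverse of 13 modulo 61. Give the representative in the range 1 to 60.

47

61 = 4·13 + 9
13 = 1·9 + 4
9 = 2·4 + 1
4 = 4·1 + 0
Back-substituting gives 13·47 ≡ 1 (mod 61).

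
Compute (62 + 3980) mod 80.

3980 − 49·80 = 60, so 3980 ≡ 60 (mod 80).
(62 + 60) mod 80 = 42.

42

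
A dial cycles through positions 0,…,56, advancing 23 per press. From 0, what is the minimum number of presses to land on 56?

52

The inverse of 23 mod 57 is 5 (since 23·5 = 115 ≡ 1).
So x ≡ 5·56 = 280 ≡ 52 (mod 57).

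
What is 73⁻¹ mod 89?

50

89 = 1·73 + 16
73 = 4·16 + 9
16 = 1·9 + 7
9 = 1·7 + 2
7 = 3·2 + 1
2 = 2·1 + 0
Back-substituting gives 73·50 ≡ 1 (mod 89).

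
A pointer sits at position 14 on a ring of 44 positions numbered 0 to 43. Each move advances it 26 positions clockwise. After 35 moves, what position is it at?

35·26 = 910.
910 = 20·44 + 30, so 910 mod 44 = 30.
(14 + 30) mod 44 = 0.

0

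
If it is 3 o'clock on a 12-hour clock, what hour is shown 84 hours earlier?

84 mod 12 = 0 (since 7·12 = 84).
3 − 0 → 3 on a 12-hour dial.

3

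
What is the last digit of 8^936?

The units digit of 8^n cycles with period 4: 8, 4, 2, 6, …
936 mod 4 = 0, so the last digit matches 8^4 = 6.

6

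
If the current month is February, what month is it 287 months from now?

287 − 23·12 = 11, so 287 ≡ 11 (mod 12).
February + 11 months → January.

January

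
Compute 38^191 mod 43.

25

Successive squares of 38 mod 43: 38^1≡38, 38^2≡25, 38^4≡23, 38^8≡13, 38^16≡40, 38^32≡9, 38^64≡38, 38^128≡25.
191 = 1 + 2 + 4 + 8 + 16 + 32 + 128, so 38^191 ≡ 38·25·23·13·40·9·25 ≡ 25 (mod 43).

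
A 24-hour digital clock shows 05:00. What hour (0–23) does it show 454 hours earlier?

454 − 18·24 = 22, so 454 ≡ 22 (mod 24).
(5 − 22) mod 24 = 7.

7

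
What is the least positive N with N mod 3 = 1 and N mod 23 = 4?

x ≡ 1 (mod 3) gives x ∈ {1, 4}.
The first of these with x mod 23 = 4 is 4.

4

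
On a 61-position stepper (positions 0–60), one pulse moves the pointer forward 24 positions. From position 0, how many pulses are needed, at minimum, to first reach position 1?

28

24·28 = 672 = 11·61 + 1, so 24⁻¹ ≡ 28 (mod 61).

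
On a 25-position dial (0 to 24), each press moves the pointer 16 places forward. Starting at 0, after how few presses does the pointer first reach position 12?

7

The inverse of 16 mod 25 is 11 (since 16·11 = 176 ≡ 1).
So x ≡ 11·12 = 132 ≡ 7 (mod 25).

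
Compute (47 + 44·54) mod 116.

44·54 = 2376.
2376 = 20·116 + 56, so 2376 mod 116 = 56.
(47 + 56) mod 116 = 103.

103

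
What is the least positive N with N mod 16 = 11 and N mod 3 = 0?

27

Since 3·11 ≡ 1 (mod 16), take x = 0 + 3·((11−0)·11 mod 16) = 0 + 3·9 = 27.
Check: 27 mod 16 = 11, 27 mod 3 = 0.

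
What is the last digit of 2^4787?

Powers of 2 mod 10 repeat with period 4: 2, 4, 8, 6.
4787 mod 4 = 3, so the last digit matches 2^3 = 8.

8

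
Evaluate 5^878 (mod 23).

By repeated squaring mod 23: 5^1≡5, 5^2≡2, 5^4≡4, 5^8≡16, 5^16≡3, 5^32≡9, 5^64≡12, 5^128≡6, 5^256≡13, 5^512≡8.
878 = 2 + 4 + 8 + 32 + 64 + 256 + 512, so 5^878 ≡ 2·4·16·9·12·13·8 ≡ 12 (mod 23).

12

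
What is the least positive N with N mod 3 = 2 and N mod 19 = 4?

23

Since 19·1 ≡ 1 (mod 3), take x = 4 + 19·((2−4)·1 mod 3) = 4 + 19·1 = 23.
Check: 23 mod 3 = 2, 23 mod 19 = 4.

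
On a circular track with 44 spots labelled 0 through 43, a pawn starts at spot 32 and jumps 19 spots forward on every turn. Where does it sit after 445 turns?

39

445·19 = 8455.
8455 − 192·44 = 7, so 8455 ≡ 7 (mod 44).
(32 + 7) mod 44 = 39.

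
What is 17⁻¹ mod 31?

11

31 = 1·17 + 14
17 = 1·14 + 3
14 = 4·3 + 2
3 = 1·2 + 1
2 = 2·1 + 0
Back-substituting gives 17·11 ≡ 1 (mod 31).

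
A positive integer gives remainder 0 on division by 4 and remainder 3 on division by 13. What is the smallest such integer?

16

x ≡ 0 (mod 4) gives x ∈ {0, 4, 8, 12, 16}.
The first of these with x mod 13 = 3 is 16.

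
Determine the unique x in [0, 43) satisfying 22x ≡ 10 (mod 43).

20

22⁻¹ ≡ 2 (mod 43) because 22·2 = 44 = 1·43 + 1.
So x ≡ 2·10 = 20 ≡ 20 (mod 43).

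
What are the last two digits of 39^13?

Successive squares of 39 mod 100: 39^1≡39, 39^2≡21, 39^4≡41, 39^8≡81.
Since 13 = 1 + 4 + 8 in binary, 39^13 ≡ 39·41·81 ≡ 19 (mod 100).

19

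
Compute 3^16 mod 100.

21

By repeated squaring mod 100: 3^1≡3, 3^2≡9, 3^4≡81, 3^8≡61, 3^16≡21.
16 = 16, so 3^16 ≡ 21 ≡ 21 (mod 100).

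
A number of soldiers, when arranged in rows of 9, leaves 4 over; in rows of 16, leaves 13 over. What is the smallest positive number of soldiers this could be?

13

Since 16·4 ≡ 1 (mod 9), take x = 13 + 16·((4−13)·4 mod 9) = 13 + 16·0 = 13.
Check: 13 mod 9 = 4, 13 mod 16 = 13.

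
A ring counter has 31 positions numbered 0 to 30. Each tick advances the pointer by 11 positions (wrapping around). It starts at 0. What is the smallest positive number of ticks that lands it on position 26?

8

11⁻¹ ≡ 17 (mod 31) because 11·17 = 187 = 6·31 + 1.
Multiplying both sides by 17: x ≡ 17·26 = 442 ≡ 8 (mod 31).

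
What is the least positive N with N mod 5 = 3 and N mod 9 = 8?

x ≡ 3 (mod 5) gives x ∈ {3, 8}.
The first of these with x mod 9 = 8 is 8.

8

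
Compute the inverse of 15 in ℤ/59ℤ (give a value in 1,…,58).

4

15·4 = 60 = 1·59 + 1, so 15⁻¹ ≡ 4 (mod 59).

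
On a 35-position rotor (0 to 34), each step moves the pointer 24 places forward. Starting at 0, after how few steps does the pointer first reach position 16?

The inverse of 24 mod 35 is 19 (since 24·19 = 456 ≡ 1).
So x ≡ 19·16 = 304 ≡ 24 (mod 35).

24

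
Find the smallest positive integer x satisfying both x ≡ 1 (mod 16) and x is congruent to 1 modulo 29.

Since 29·5 ≡ 1 (mod 16), take x = 1 + 29·((1−1)·5 mod 16) = 1 + 29·0 = 1.
Check: 1 mod 16 = 1, 1 mod 29 = 1.

1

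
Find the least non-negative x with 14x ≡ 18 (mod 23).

The inverse of 14 mod 23 is 5 (since 14·5 = 70 ≡ 1).
Multiplying both sides by 5: x ≡ 5·18 = 90 ≡ 21 (mod 23).
Check: 14·21 = 294 = 12·23 + 18.

21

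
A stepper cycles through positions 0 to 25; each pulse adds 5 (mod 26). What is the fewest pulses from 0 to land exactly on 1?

5·21 = 105 = 4·26 + 1, so 5⁻¹ ≡ 21 (mod 26).

21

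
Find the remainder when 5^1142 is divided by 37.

21

Successive squares of 5 mod 37: 5^1≡5, 5^2≡25, 5^4≡33, 5^8≡16, 5^16≡34, 5^32≡9, 5^64≡7, 5^128≡12, 5^256≡33, 5^512≡16, 5^1024≡34.
Since 1142 = 2 + 4 + 16 + 32 + 64 + 1024 in binary, 5^1142 ≡ 25·33·34·9·7·34 ≡ 21 (mod 37).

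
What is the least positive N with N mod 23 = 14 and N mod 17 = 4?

x ≡ 4 (mod 17) gives x ∈ {4, 21, 38, 55, 72, 89, 106}.
The first of these with x mod 23 = 14 is 106.

106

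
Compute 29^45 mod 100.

49

By repeated squaring mod 100: 29^1≡29, 29^2≡41, 29^4≡81, 29^8≡61, 29^16≡21, 29^32≡41.
45 = 1 + 4 + 8 + 32, so 29^45 ≡ 29·81·61·41 ≡ 49 (mod 100).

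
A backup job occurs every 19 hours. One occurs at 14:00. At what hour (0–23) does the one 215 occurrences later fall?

215·19 = 4085.
4085 = 170·24 + 5, so 4085 mod 24 = 5.
(14 + 5) mod 24 = 19.

19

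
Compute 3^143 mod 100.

Successive squares of 3 mod 100: 3^1≡3, 3^2≡9, 3^4≡81, 3^8≡61, 3^16≡21, 3^32≡41, 3^64≡81, 3^128≡61.
Since 143 = 1 + 2 + 4 + 8 + 128 in binary, 3^143 ≡ 3·9·81·61·61 ≡ 27 (mod 100).

27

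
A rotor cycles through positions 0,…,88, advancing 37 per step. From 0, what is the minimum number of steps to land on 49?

The inverse of 37 mod 89 is 77 (since 37·77 = 2849 ≡ 1).
So x ≡ 77·49 = 3773 ≡ 35 (mod 89).
Check: 37·35 = 1295 = 14·89 + 49.

35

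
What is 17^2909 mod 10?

7

Last digits of 7^n: 7, 9, 3, 1 (period 4).
2909 leaves remainder 1 on division by 4, so 17^2909 ends in 7.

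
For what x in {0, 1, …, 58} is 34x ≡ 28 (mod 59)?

The inverse of 34 mod 59 is 33 (since 34·33 = 1122 ≡ 1).
Multiplying both sides by 33: x ≡ 33·28 = 924 ≡ 39 (mod 59).

39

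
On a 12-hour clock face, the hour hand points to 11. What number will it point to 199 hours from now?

Dividing 199 by 12 gives quotient 16 and remainder 7.
11 + 7 → 6 on a 12-hour dial.

6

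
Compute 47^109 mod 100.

By repeated squaring mod 100: 47^1≡47, 47^2≡9, 47^4≡81, 47^8≡61, 47^16≡21, 47^32≡41, 47^64≡81.
109 = 1 + 4 + 8 + 32 + 64, so 47^109 ≡ 47·81·61·41·81 ≡ 67 (mod 100).

67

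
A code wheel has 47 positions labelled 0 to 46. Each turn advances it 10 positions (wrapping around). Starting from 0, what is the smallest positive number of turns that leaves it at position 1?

33

47 = 4·10 + 7
10 = 1·7 + 3
7 = 2·3 + 1
3 = 3·1 + 0
Back-substituting gives 10·33 ≡ 1 (mod 47).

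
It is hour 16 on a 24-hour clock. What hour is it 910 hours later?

910 − 37·24 = 22, so 910 ≡ 22 (mod 24).
(16 + 22) mod 24 = 14.

14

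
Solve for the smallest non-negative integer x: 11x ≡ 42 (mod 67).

The inverse of 11 mod 67 is 61 (since 11·61 = 671 ≡ 1).
So x ≡ 61·42 = 2562 ≡ 16 (mod 67).
Check: 11·16 = 176 = 2·67 + 42.

16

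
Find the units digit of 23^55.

7

The units digit of 23^n cycles with period 4: 3, 9, 7, 1, …
55 leaves remainder 3 on division by 4, so 23^55 ends in 7.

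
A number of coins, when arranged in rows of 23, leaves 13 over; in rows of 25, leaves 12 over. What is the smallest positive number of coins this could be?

x ≡ 13 (mod 23) gives x ∈ {13, 36, 59, 82, 105, 128, 151, 174, …}.
The first of these with x mod 25 = 12 is 312.

312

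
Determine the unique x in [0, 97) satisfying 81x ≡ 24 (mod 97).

The inverse of 81 mod 97 is 6 (since 81·6 = 486 ≡ 1).
So x ≡ 6·24 = 144 ≡ 47 (mod 97).

47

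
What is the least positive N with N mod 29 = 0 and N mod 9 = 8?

x ≡ 8 (mod 9) gives x ∈ {8, 17, 26, 35, 44, 53, 62, 71, …}.
The first of these with x mod 29 = 0 is 116.

116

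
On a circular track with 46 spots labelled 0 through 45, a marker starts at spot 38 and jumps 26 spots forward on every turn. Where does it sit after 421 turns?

36

421·26 = 10946.
Dividing 10946 by 46 gives quotient 237 and remainder 44.
(38 + 44) mod 46 = 36.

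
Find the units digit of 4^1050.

6

The units digit of 4^n cycles with period 2: 4, 6, …
1050 leaves remainder 0 on division by 2, so 4^1050 ends in 6.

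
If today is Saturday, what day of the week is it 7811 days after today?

Friday

7811 = 1115·7 + 6, so 7811 mod 7 = 6.
Saturday + 6 days → Friday.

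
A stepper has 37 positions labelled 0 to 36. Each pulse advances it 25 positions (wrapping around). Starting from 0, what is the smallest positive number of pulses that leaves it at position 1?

37 = 1·25 + 12
25 = 2·12 + 1
12 = 12·1 + 0
Back-substituting gives 25·3 ≡ 1 (mod 37).

3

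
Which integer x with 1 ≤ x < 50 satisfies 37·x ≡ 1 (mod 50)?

23

37·23 = 851 = 17·50 + 1, so 37⁻¹ ≡ 23 (mod 50).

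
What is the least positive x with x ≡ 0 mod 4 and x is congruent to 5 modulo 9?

32

Since 9·1 ≡ 1 (mod 4), take x = 5 + 9·((0−5)·1 mod 4) = 5 + 9·3 = 32.
Check: 32 mod 4 = 0, 32 mod 9 = 5.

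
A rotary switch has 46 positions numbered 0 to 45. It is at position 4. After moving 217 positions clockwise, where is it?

217 mod 46 = 33 (since 4·46 = 184).
(4 + 33) mod 46 = 37.

37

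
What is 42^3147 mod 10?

Last digits of 2^n: 2, 4, 8, 6 (period 4).
3147 mod 4 = 3, so the last digit matches 2^3 = 8.

8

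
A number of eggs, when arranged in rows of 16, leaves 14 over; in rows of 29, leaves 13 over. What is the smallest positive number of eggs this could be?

Since 29·5 ≡ 1 (mod 16), take x = 13 + 29·((14−13)·5 mod 16) = 13 + 29·5 = 158.
Check: 158 mod 16 = 14, 158 mod 29 = 13.

158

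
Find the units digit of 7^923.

3

The units digit of 7^n cycles with period 4: 7, 9, 3, 1, …
923 mod 4 = 3, so the last digit matches 7^3 = 3.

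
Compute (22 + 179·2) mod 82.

179·2 = 358.
Dividing 358 by 82 gives quotient 4 and remainder 30.
(22 + 30) mod 82 = 52.

52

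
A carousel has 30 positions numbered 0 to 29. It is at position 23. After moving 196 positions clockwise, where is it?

196 = 6·30 + 16, so 196 mod 30 = 16.
(23 + 16) mod 30 = 9.

9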